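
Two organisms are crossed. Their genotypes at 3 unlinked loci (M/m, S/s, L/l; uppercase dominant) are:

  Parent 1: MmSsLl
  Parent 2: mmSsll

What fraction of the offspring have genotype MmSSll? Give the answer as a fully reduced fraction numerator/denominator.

MmSsLl gametes: MSL×1, MSl×1, MsL×1, Msl×1, mSL×1, mSl×1, msL×1, msl×1
mmSsll gametes: mSl×4, msl×4
MmSsLl×mmSsll grid (8·8=64): MmSSLl=4 MmSSll=4 MmSsLl=8 MmSsll=8 MmssLl=4 Mmssll=4 mmSSLl=4 mmSSll=4 mmSsLl=8 mmSsll=8 mmssLl=4 mmssll=4
MmSSll hits 4/64; gcd=4; 4÷4/64÷4 = 1/16

P(MmSSll) = 1/16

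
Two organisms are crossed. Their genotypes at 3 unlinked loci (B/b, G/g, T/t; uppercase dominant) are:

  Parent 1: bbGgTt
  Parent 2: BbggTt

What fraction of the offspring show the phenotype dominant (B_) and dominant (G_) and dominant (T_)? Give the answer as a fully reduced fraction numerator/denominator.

bbGgTt gametes: bGT×2, bGt×2, bgT×2, bgt×2
BbggTt gametes: BgT×2, Bgt×2, bgT×2, bgt×2
bbGgTt×BbggTt grid (8·8=64): BbGgTT=4 BbGgTt=8 BbGgtt=4 BbggTT=4 BbggTt=8 Bbggtt=4 bbGgTT=4 bbGgTt=8 bbGgtt=4 bbggTT=4 bbggTt=8 bbggtt=4
B_ G_ T_ hits 12/64; gcd=4; 12÷4/64÷4 = 3/16

P(B_ G_ T_) = 3/16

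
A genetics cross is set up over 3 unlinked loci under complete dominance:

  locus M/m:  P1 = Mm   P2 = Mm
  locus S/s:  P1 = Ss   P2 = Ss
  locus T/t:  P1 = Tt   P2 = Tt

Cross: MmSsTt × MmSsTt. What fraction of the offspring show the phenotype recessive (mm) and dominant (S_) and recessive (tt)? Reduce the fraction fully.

P(mm S_ tt) = 3/64

MmSsTt gametes: MST×1, MSt×1, MsT×1, Mst×1, mST×1, mSt×1, msT×1, mst×1
MmSsTt gametes: MST×1, MSt×1, MsT×1, Mst×1, mST×1, mSt×1, msT×1, mst×1
MmSsTt×MmSsTt grid (8·8=64): MMSSTT=1 MMSSTt=2 MMSStt=1 MMSsTT=2 MMSsTt=4 MMSstt=2 MMssTT=1 MMssTt=2 MMsstt=1 MmSSTT=2 MmSSTt=4 MmSStt=2 MmSsTT=4 MmSsTt=8 MmSstt=4 MmssTT=2 MmssTt=4 Mmsstt=2 mmSSTT=1 mmSSTt=2 mmSStt=1 mmSsTT=2 mmSsTt=4 mmSstt=2 mmssTT=1 mmssTt=2 mmsstt=1
mm S_ tt hits 3/64; gcd=1; 3÷1/64÷1 = 3/64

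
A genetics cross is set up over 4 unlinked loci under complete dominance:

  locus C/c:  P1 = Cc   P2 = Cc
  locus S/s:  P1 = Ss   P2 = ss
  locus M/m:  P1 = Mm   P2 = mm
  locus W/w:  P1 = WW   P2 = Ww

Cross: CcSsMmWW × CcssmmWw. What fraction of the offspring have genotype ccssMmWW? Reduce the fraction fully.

P(ccssMmWW) = 1/32

CcSsMmWW gametes: CSMW×2, CSmW×2, CsMW×2, CsmW×2, cSMW×2, cSmW×2, csMW×2, csmW×2
CcssmmWw gametes: CsmW×4, Csmw×4, csmW×4, csmw×4
CcSsMmWW×CcssmmWw grid (16·16=256): CCSsMmWW=8 CCSsMmWw=8 CCSsmmWW=8 CCSsmmWw=8 CCssMmWW=8 CCssMmWw=8 CCssmmWW=8 CCssmmWw=8 CcSsMmWW=16 CcSsMmWw=16 CcSsmmWW=16 CcSsmmWw=16 CcssMmWW=16 CcssMmWw=16 CcssmmWW=16 CcssmmWw=16 ccSsMmWW=8 ccSsMmWw=8 ccSsmmWW=8 ccSsmmWw=8 ccssMmWW=8 ccssMmWw=8 ccssmmWW=8 ccssmmWw=8
ccssMmWW hits 8/256; gcd=8; 8÷8/256÷8 = 1/32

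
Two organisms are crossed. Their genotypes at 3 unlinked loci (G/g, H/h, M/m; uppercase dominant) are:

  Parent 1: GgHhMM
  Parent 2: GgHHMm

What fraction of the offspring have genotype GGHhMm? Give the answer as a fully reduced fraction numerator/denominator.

P(GGHhMm) = 1/16

GgHhMM gametes: GHM×2, GhM×2, gHM×2, ghM×2
GgHHMm gametes: GHM×2, GHm×2, gHM×2, gHm×2
GgHhMM×GgHHMm grid (8·8=64): GGHHMM=4 GGHHMm=4 GGHhMM=4 GGHhMm=4 GgHHMM=8 GgHHMm=8 GgHhMM=8 GgHhMm=8 ggHHMM=4 ggHHMm=4 ggHhMM=4 ggHhMm=4
GGHhMm hits 4/64; gcd=4; 4÷4/64÷4 = 1/16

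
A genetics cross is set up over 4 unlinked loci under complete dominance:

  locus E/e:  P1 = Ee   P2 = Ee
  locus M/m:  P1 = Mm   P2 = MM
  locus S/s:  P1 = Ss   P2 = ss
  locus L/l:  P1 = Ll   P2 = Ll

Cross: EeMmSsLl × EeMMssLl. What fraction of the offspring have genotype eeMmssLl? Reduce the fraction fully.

P(eeMmssLl) = 1/32

EeMmSsLl gametes: EMSL×1, EMSl×1, EMsL×1, EMsl×1, EmSL×1, EmSl×1, EmsL×1, Emsl×1, eMSL×1, eMSl×1, eMsL×1, eMsl×1, emSL×1, emSl×1, emsL×1, emsl×1
EeMMssLl gametes: EMsL×4, EMsl×4, eMsL×4, eMsl×4
EeMmSsLl×EeMMssLl grid (16·16=256): EEMMSsLL=4 EEMMSsLl=8 EEMMSsll=4 EEMMssLL=4 EEMMssLl=8 EEMMssll=4 EEMmSsLL=4 EEMmSsLl=8 EEMmSsll=4 EEMmssLL=4 EEMmssLl=8 EEMmssll=4 EeMMSsLL=8 EeMMSsLl=16 EeMMSsll=8 EeMMssLL=8 EeMMssLl=16 EeMMssll=8 EeMmSsLL=8 EeMmSsLl=16 EeMmSsll=8 EeMmssLL=8 EeMmssLl=16 EeMmssll=8 eeMMSsLL=4 eeMMSsLl=8 eeMMSsll=4 eeMMssLL=4 eeMMssLl=8 eeMMssll=4 eeMmSsLL=4 eeMmSsLl=8 eeMmSsll=4 eeMmssLL=4 eeMmssLl=8 eeMmssll=4
eeMmssLl hits 8/256; gcd=8; 8÷8/256÷8 = 1/32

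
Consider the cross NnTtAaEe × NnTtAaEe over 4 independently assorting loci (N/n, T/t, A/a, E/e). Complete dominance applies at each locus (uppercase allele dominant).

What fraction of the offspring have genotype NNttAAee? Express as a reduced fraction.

NnTtAaEe gametes: NTAE×1, NTAe×1, NTaE×1, NTae×1, NtAE×1, NtAe×1, NtaE×1, Ntae×1, nTAE×1, nTAe×1, nTaE×1, nTae×1, ntAE×1, ntAe×1, ntaE×1, ntae×1
NnTtAaEe gametes: NTAE×1, NTAe×1, NTaE×1, NTae×1, NtAE×1, NtAe×1, NtaE×1, Ntae×1, nTAE×1, nTAe×1, nTaE×1, nTae×1, ntAE×1, ntAe×1, ntaE×1, ntae×1
NnTtAaEe×NnTtAaEe grid (16·16=256): NNTTAAEE=1 NNTTAAEe=2 NNTTAAee=1 NNTTAaEE=2 NNTTAaEe=4 NNTTAaee=2 NNTTaaEE=1 NNTTaaEe=2 NNTTaaee=1 NNTtAAEE=2 NNTtAAEe=4 NNTtAAee=2 NNTtAaEE=4 NNTtAaEe=8 NNTtAaee=4 NNTtaaEE=2 NNTtaaEe=4 NNTtaaee=2 NNttAAEE=1 NNttAAEe=2 NNttAAee=1 NNttAaEE=2 NNttAaEe=4 NNttAaee=2 NNttaaEE=1 NNttaaEe=2 NNttaaee=1 NnTTAAEE=2 NnTTAAEe=4 NnTTAAee=2 NnTTAaEE=4 NnTTAaEe=8 NnTTAaee=4 NnTTaaEE=2 NnTTaaEe=4 NnTTaaee=2 NnTtAAEE=4 NnTtAAEe=8 NnTtAAee=4 NnTtAaEE=8 NnTtAaEe=16 NnTtAaee=8 NnTtaaEE=4 NnTtaaEe=8 NnTtaaee=4 NnttAAEE=2 NnttAAEe=4 NnttAAee=2 NnttAaEE=4 NnttAaEe=8 NnttAaee=4 NnttaaEE=2 NnttaaEe=4 Nnttaaee=2 nnTTAAEE=1 nnTTAAEe=2 nnTTAAee=1 nnTTAaEE=2 nnTTAaEe=4 nnTTAaee=2 nnTTaaEE=1 nnTTaaEe=2 nnTTaaee=1 nnTtAAEE=2 nnTtAAEe=4 nnTtAAee=2 nnTtAaEE=4 nnTtAaEe=8 nnTtAaee=4 nnTtaaEE=2 nnTtaaEe=4 nnTtaaee=2 nnttAAEE=1 nnttAAEe=2 nnttAAee=1 nnttAaEE=2 nnttAaEe=4 nnttAaee=2 nnttaaEE=1 nnttaaEe=2 nnttaaee=1
NNttAAee hits 1/256; gcd=1; 1÷1/256÷1 = 1/256

P(NNttAAee) = 1/256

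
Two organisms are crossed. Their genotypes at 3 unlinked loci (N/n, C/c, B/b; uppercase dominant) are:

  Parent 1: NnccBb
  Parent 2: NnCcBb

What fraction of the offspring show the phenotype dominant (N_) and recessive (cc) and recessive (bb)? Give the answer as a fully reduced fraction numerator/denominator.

NnccBb gametes: NcB×2, Ncb×2, ncB×2, ncb×2
NnCcBb gametes: NCB×1, NCb×1, NcB×1, Ncb×1, nCB×1, nCb×1, ncB×1, ncb×1
NnccBb×NnCcBb grid (8·8=64): NNCcBB=2 NNCcBb=4 NNCcbb=2 NNccBB=2 NNccBb=4 NNccbb=2 NnCcBB=4 NnCcBb=8 NnCcbb=4 NnccBB=4 NnccBb=8 Nnccbb=4 nnCcBB=2 nnCcBb=4 nnCcbb=2 nnccBB=2 nnccBb=4 nnccbb=2
N_ cc bb hits 6/64; gcd=2; 6÷2/64÷2 = 3/32

P(N_ cc bb) = 3/32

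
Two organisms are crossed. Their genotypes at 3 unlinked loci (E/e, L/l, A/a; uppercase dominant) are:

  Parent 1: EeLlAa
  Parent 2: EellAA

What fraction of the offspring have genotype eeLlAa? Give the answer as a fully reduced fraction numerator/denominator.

P(eeLlAa) = 1/16

EeLlAa gametes: ELA×1, ELa×1, ElA×1, Ela×1, eLA×1, eLa×1, elA×1, ela×1
EellAA gametes: ElA×4, elA×4
EeLlAa×EellAA grid (8·8=64): EELlAA=4 EELlAa=4 EEllAA=4 EEllAa=4 EeLlAA=8 EeLlAa=8 EellAA=8 EellAa=8 eeLlAA=4 eeLlAa=4 eellAA=4 eellAa=4
eeLlAa hits 4/64; gcd=4; 4÷4/64÷4 = 1/16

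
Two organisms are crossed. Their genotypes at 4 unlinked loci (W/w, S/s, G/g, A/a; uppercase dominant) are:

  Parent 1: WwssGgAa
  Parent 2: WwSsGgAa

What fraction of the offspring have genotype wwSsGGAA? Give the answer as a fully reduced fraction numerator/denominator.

WwssGgAa gametes: WsGA×2, WsGa×2, WsgA×2, Wsga×2, wsGA×2, wsGa×2, wsgA×2, wsga×2
WwSsGgAa gametes: WSGA×1, WSGa×1, WSgA×1, WSga×1, WsGA×1, WsGa×1, WsgA×1, Wsga×1, wSGA×1, wSGa×1, wSgA×1, wSga×1, wsGA×1, wsGa×1, wsgA×1, wsga×1
WwssGgAa×WwSsGgAa grid (16·16=256): WWSsGGAA=2 WWSsGGAa=4 WWSsGGaa=2 WWSsGgAA=4 WWSsGgAa=8 WWSsGgaa=4 WWSsggAA=2 WWSsggAa=4 WWSsggaa=2 WWssGGAA=2 WWssGGAa=4 WWssGGaa=2 WWssGgAA=4 WWssGgAa=8 WWssGgaa=4 WWssggAA=2 WWssggAa=4 WWssggaa=2 WwSsGGAA=4 WwSsGGAa=8 WwSsGGaa=4 WwSsGgAA=8 WwSsGgAa=16 WwSsGgaa=8 WwSsggAA=4 WwSsggAa=8 WwSsggaa=4 WwssGGAA=4 WwssGGAa=8 WwssGGaa=4 WwssGgAA=8 WwssGgAa=16 WwssGgaa=8 WwssggAA=4 WwssggAa=8 Wwssggaa=4 wwSsGGAA=2 wwSsGGAa=4 wwSsGGaa=2 wwSsGgAA=4 wwSsGgAa=8 wwSsGgaa=4 wwSsggAA=2 wwSsggAa=4 wwSsggaa=2 wwssGGAA=2 wwssGGAa=4 wwssGGaa=2 wwssGgAA=4 wwssGgAa=8 wwssGgaa=4 wwssggAA=2 wwssggAa=4 wwssggaa=2
wwSsGGAA hits 2/256; gcd=2; 2÷2/256÷2 = 1/128

P(wwSsGGAA) = 1/128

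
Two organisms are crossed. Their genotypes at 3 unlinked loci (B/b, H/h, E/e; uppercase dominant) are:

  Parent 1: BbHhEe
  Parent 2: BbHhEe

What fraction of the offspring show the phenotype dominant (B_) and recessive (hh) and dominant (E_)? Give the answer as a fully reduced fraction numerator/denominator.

P(B_ hh E_) = 9/64

BbHhEe gametes: BHE×1, BHe×1, BhE×1, Bhe×1, bHE×1, bHe×1, bhE×1, bhe×1
BbHhEe gametes: BHE×1, BHe×1, BhE×1, Bhe×1, bHE×1, bHe×1, bhE×1, bhe×1
BbHhEe×BbHhEe grid (8·8=64): BBHHEE=1 BBHHEe=2 BBHHee=1 BBHhEE=2 BBHhEe=4 BBHhee=2 BBhhEE=1 BBhhEe=2 BBhhee=1 BbHHEE=2 BbHHEe=4 BbHHee=2 BbHhEE=4 BbHhEe=8 BbHhee=4 BbhhEE=2 BbhhEe=4 Bbhhee=2 bbHHEE=1 bbHHEe=2 bbHHee=1 bbHhEE=2 bbHhEe=4 bbHhee=2 bbhhEE=1 bbhhEe=2 bbhhee=1
B_ hh E_ hits 9/64; gcd=1; 9÷1/64÷1 = 9/64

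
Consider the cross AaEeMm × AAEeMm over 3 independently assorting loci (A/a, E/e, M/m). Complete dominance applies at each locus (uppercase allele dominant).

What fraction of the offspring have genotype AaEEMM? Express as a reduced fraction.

P(AaEEMM) = 1/32

AaEeMm gametes: AEM×1, AEm×1, AeM×1, Aem×1, aEM×1, aEm×1, aeM×1, aem×1
AAEeMm gametes: AEM×2, AEm×2, AeM×2, Aem×2
AaEeMm×AAEeMm grid (8·8=64): AAEEMM=2 AAEEMm=4 AAEEmm=2 AAEeMM=4 AAEeMm=8 AAEemm=4 AAeeMM=2 AAeeMm=4 AAeemm=2 AaEEMM=2 AaEEMm=4 AaEEmm=2 AaEeMM=4 AaEeMm=8 AaEemm=4 AaeeMM=2 AaeeMm=4 Aaeemm=2
AaEEMM hits 2/64; gcd=2; 2÷2/64÷2 = 1/32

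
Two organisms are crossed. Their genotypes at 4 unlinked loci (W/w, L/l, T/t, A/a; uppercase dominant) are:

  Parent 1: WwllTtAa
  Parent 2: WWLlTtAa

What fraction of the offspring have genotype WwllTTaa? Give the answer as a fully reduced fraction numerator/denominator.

P(WwllTTaa) = 1/64

WwllTtAa gametes: WlTA×2, WlTa×2, WltA×2, Wlta×2, wlTA×2, wlTa×2, wltA×2, wlta×2
WWLlTtAa gametes: WLTA×2, WLTa×2, WLtA×2, WLta×2, WlTA×2, WlTa×2, WltA×2, Wlta×2
WwllTtAa×WWLlTtAa grid (16·16=256): WWLlTTAA=4 WWLlTTAa=8 WWLlTTaa=4 WWLlTtAA=8 WWLlTtAa=16 WWLlTtaa=8 WWLlttAA=4 WWLlttAa=8 WWLlttaa=4 WWllTTAA=4 WWllTTAa=8 WWllTTaa=4 WWllTtAA=8 WWllTtAa=16 WWllTtaa=8 WWllttAA=4 WWllttAa=8 WWllttaa=4 WwLlTTAA=4 WwLlTTAa=8 WwLlTTaa=4 WwLlTtAA=8 WwLlTtAa=16 WwLlTtaa=8 WwLlttAA=4 WwLlttAa=8 WwLlttaa=4 WwllTTAA=4 WwllTTAa=8 WwllTTaa=4 WwllTtAA=8 WwllTtAa=16 WwllTtaa=8 WwllttAA=4 WwllttAa=8 Wwllttaa=4
WwllTTaa hits 4/256; gcd=4; 4÷4/256÷4 = 1/64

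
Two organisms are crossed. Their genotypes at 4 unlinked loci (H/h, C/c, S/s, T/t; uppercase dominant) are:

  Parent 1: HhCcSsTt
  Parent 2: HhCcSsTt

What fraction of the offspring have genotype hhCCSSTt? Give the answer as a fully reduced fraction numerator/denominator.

P(hhCCSSTt) = 1/128

HhCcSsTt gametes: HCST×1, HCSt×1, HCsT×1, HCst×1, HcST×1, HcSt×1, HcsT×1, Hcst×1, hCST×1, hCSt×1, hCsT×1, hCst×1, hcST×1, hcSt×1, hcsT×1, hcst×1
HhCcSsTt gametes: HCST×1, HCSt×1, HCsT×1, HCst×1, HcST×1, HcSt×1, HcsT×1, Hcst×1, hCST×1, hCSt×1, hCsT×1, hCst×1, hcST×1, hcSt×1, hcsT×1, hcst×1
HhCcSsTt×HhCcSsTt grid (16·16=256): HHCCSSTT=1 HHCCSSTt=2 HHCCSStt=1 HHCCSsTT=2 HHCCSsTt=4 HHCCSstt=2 HHCCssTT=1 HHCCssTt=2 HHCCsstt=1 HHCcSSTT=2 HHCcSSTt=4 HHCcSStt=2 HHCcSsTT=4 HHCcSsTt=8 HHCcSstt=4 HHCcssTT=2 HHCcssTt=4 HHCcsstt=2 HHccSSTT=1 HHccSSTt=2 HHccSStt=1 HHccSsTT=2 HHccSsTt=4 HHccSstt=2 HHccssTT=1 HHccssTt=2 HHccsstt=1 HhCCSSTT=2 HhCCSSTt=4 HhCCSStt=2 HhCCSsTT=4 HhCCSsTt=8 HhCCSstt=4 HhCCssTT=2 HhCCssTt=4 HhCCsstt=2 HhCcSSTT=4 HhCcSSTt=8 HhCcSStt=4 HhCcSsTT=8 HhCcSsTt=16 HhCcSstt=8 HhCcssTT=4 HhCcssTt=8 HhCcsstt=4 HhccSSTT=2 HhccSSTt=4 HhccSStt=2 HhccSsTT=4 HhccSsTt=8 HhccSstt=4 HhccssTT=2 HhccssTt=4 Hhccsstt=2 hhCCSSTT=1 hhCCSSTt=2 hhCCSStt=1 hhCCSsTT=2 hhCCSsTt=4 hhCCSstt=2 hhCCssTT=1 hhCCssTt=2 hhCCsstt=1 hhCcSSTT=2 hhCcSSTt=4 hhCcSStt=2 hhCcSsTT=4 hhCcSsTt=8 hhCcSstt=4 hhCcssTT=2 hhCcssTt=4 hhCcsstt=2 hhccSSTT=1 hhccSSTt=2 hhccSStt=1 hhccSsTT=2 hhccSsTt=4 hhccSstt=2 hhccssTT=1 hhccssTt=2 hhccsstt=1
hhCCSSTt hits 2/256; gcd=2; 2÷2/256÷2 = 1/128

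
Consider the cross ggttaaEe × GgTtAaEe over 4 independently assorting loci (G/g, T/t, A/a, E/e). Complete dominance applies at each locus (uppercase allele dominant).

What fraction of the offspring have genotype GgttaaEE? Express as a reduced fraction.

ggttaaEe gametes: gtaE×8, gtae×8
GgTtAaEe gametes: GTAE×1, GTAe×1, GTaE×1, GTae×1, GtAE×1, GtAe×1, GtaE×1, Gtae×1, gTAE×1, gTAe×1, gTaE×1, gTae×1, gtAE×1, gtAe×1, gtaE×1, gtae×1
ggttaaEe×GgTtAaEe grid (16·16=256): GgTtAaEE=8 GgTtAaEe=16 GgTtAaee=8 GgTtaaEE=8 GgTtaaEe=16 GgTtaaee=8 GgttAaEE=8 GgttAaEe=16 GgttAaee=8 GgttaaEE=8 GgttaaEe=16 Ggttaaee=8 ggTtAaEE=8 ggTtAaEe=16 ggTtAaee=8 ggTtaaEE=8 ggTtaaEe=16 ggTtaaee=8 ggttAaEE=8 ggttAaEe=16 ggttAaee=8 ggttaaEE=8 ggttaaEe=16 ggttaaee=8
GgttaaEE hits 8/256; gcd=8; 8÷8/256÷8 = 1/32

P(GgttaaEE) = 1/32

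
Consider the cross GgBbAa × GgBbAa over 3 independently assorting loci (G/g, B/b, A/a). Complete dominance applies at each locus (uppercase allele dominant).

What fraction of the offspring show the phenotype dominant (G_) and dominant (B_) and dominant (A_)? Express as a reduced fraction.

GgBbAa gametes: GBA×1, GBa×1, GbA×1, Gba×1, gBA×1, gBa×1, gbA×1, gba×1
GgBbAa gametes: GBA×1, GBa×1, GbA×1, Gba×1, gBA×1, gBa×1, gbA×1, gba×1
GgBbAa×GgBbAa grid (8·8=64): GGBBAA=1 GGBBAa=2 GGBBaa=1 GGBbAA=2 GGBbAa=4 GGBbaa=2 GGbbAA=1 GGbbAa=2 GGbbaa=1 GgBBAA=2 GgBBAa=4 GgBBaa=2 GgBbAA=4 GgBbAa=8 GgBbaa=4 GgbbAA=2 GgbbAa=4 Ggbbaa=2 ggBBAA=1 ggBBAa=2 ggBBaa=1 ggBbAA=2 ggBbAa=4 ggBbaa=2 ggbbAA=1 ggbbAa=2 ggbbaa=1
G_ B_ A_ hits 27/64; gcd=1; 27÷1/64÷1 = 27/64

P(G_ B_ A_) = 27/64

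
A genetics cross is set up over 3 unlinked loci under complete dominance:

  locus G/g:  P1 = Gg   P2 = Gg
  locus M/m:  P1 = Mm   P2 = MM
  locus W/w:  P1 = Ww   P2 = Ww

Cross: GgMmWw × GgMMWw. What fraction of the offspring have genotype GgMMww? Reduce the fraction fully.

GgMmWw gametes: GMW×1, GMw×1, GmW×1, Gmw×1, gMW×1, gMw×1, gmW×1, gmw×1
GgMMWw gametes: GMW×2, GMw×2, gMW×2, gMw×2
GgMmWw×GgMMWw grid (8·8=64): GGMMWW=2 GGMMWw=4 GGMMww=2 GGMmWW=2 GGMmWw=4 GGMmww=2 GgMMWW=4 GgMMWw=8 GgMMww=4 GgMmWW=4 GgMmWw=8 GgMmww=4 ggMMWW=2 ggMMWw=4 ggMMww=2 ggMmWW=2 ggMmWw=4 ggMmww=2
GgMMww hits 4/64; gcd=4; 4÷4/64÷4 = 1/16

P(GgMMww) = 1/16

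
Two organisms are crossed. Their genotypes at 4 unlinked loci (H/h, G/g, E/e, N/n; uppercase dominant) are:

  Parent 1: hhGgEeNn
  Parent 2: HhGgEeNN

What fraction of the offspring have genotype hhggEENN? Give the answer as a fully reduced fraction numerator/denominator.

hhGgEeNn gametes: hGEN×2, hGEn×2, hGeN×2, hGen×2, hgEN×2, hgEn×2, hgeN×2, hgen×2
HhGgEeNN gametes: HGEN×2, HGeN×2, HgEN×2, HgeN×2, hGEN×2, hGeN×2, hgEN×2, hgeN×2
hhGgEeNn×HhGgEeNN grid (16·16=256): HhGGEENN=4 HhGGEENn=4 HhGGEeNN=8 HhGGEeNn=8 HhGGeeNN=4 HhGGeeNn=4 HhGgEENN=8 HhGgEENn=8 HhGgEeNN=16 HhGgEeNn=16 HhGgeeNN=8 HhGgeeNn=8 HhggEENN=4 HhggEENn=4 HhggEeNN=8 HhggEeNn=8 HhggeeNN=4 HhggeeNn=4 hhGGEENN=4 hhGGEENn=4 hhGGEeNN=8 hhGGEeNn=8 hhGGeeNN=4 hhGGeeNn=4 hhGgEENN=8 hhGgEENn=8 hhGgEeNN=16 hhGgEeNn=16 hhGgeeNN=8 hhGgeeNn=8 hhggEENN=4 hhggEENn=4 hhggEeNN=8 hhggEeNn=8 hhggeeNN=4 hhggeeNn=4
hhggEENN hits 4/256; gcd=4; 4÷4/256÷4 = 1/64

P(hhggEENN) = 1/64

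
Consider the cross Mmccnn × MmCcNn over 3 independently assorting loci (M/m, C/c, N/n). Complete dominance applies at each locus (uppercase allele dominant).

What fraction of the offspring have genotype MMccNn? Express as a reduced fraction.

P(MMccNn) = 1/16

Mmccnn gametes: Mcn×4, mcn×4
MmCcNn gametes: MCN×1, MCn×1, McN×1, Mcn×1, mCN×1, mCn×1, mcN×1, mcn×1
Mmccnn×MmCcNn grid (8·8=64): MMCcNn=4 MMCcnn=4 MMccNn=4 MMccnn=4 MmCcNn=8 MmCcnn=8 MmccNn=8 Mmccnn=8 mmCcNn=4 mmCcnn=4 mmccNn=4 mmccnn=4
MMccNn hits 4/64; gcd=4; 4÷4/64÷4 = 1/16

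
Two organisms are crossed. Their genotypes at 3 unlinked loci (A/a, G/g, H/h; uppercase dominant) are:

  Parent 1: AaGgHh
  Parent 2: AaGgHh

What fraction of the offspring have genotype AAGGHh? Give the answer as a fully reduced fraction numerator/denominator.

AaGgHh gametes: AGH×1, AGh×1, AgH×1, Agh×1, aGH×1, aGh×1, agH×1, agh×1
AaGgHh gametes: AGH×1, AGh×1, AgH×1, Agh×1, aGH×1, aGh×1, agH×1, agh×1
AaGgHh×AaGgHh grid (8·8=64): AAGGHH=1 AAGGHh=2 AAGGhh=1 AAGgHH=2 AAGgHh=4 AAGghh=2 AAggHH=1 AAggHh=2 AAgghh=1 AaGGHH=2 AaGGHh=4 AaGGhh=2 AaGgHH=4 AaGgHh=8 AaGghh=4 AaggHH=2 AaggHh=4 Aagghh=2 aaGGHH=1 aaGGHh=2 aaGGhh=1 aaGgHH=2 aaGgHh=4 aaGghh=2 aaggHH=1 aaggHh=2 aagghh=1
AAGGHh hits 2/64; gcd=2; 2÷2/64÷2 = 1/32

P(AAGGHh) = 1/32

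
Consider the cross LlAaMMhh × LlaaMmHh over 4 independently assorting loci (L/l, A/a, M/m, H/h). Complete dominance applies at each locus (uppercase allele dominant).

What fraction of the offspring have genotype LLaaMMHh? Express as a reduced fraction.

P(LLaaMMHh) = 1/32

LlAaMMhh gametes: LAMh×4, LaMh×4, lAMh×4, laMh×4
LlaaMmHh gametes: LaMH×2, LaMh×2, LamH×2, Lamh×2, laMH×2, laMh×2, lamH×2, lamh×2
LlAaMMhh×LlaaMmHh grid (16·16=256): LLAaMMHh=8 LLAaMMhh=8 LLAaMmHh=8 LLAaMmhh=8 LLaaMMHh=8 LLaaMMhh=8 LLaaMmHh=8 LLaaMmhh=8 LlAaMMHh=16 LlAaMMhh=16 LlAaMmHh=16 LlAaMmhh=16 LlaaMMHh=16 LlaaMMhh=16 LlaaMmHh=16 LlaaMmhh=16 llAaMMHh=8 llAaMMhh=8 llAaMmHh=8 llAaMmhh=8 llaaMMHh=8 llaaMMhh=8 llaaMmHh=8 llaaMmhh=8
LLaaMMHh hits 8/256; gcd=8; 8÷8/256÷8 = 1/32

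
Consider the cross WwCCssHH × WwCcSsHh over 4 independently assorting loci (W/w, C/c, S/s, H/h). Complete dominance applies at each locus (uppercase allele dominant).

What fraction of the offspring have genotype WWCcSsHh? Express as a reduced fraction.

P(WWCcSsHh) = 1/32

WwCCssHH gametes: WCsH×8, wCsH×8
WwCcSsHh gametes: WCSH×1, WCSh×1, WCsH×1, WCsh×1, WcSH×1, WcSh×1, WcsH×1, Wcsh×1, wCSH×1, wCSh×1, wCsH×1, wCsh×1, wcSH×1, wcSh×1, wcsH×1, wcsh×1
WwCCssHH×WwCcSsHh grid (16·16=256): WWCCSsHH=8 WWCCSsHh=8 WWCCssHH=8 WWCCssHh=8 WWCcSsHH=8 WWCcSsHh=8 WWCcssHH=8 WWCcssHh=8 WwCCSsHH=16 WwCCSsHh=16 WwCCssHH=16 WwCCssHh=16 WwCcSsHH=16 WwCcSsHh=16 WwCcssHH=16 WwCcssHh=16 wwCCSsHH=8 wwCCSsHh=8 wwCCssHH=8 wwCCssHh=8 wwCcSsHH=8 wwCcSsHh=8 wwCcssHH=8 wwCcssHh=8
WWCcSsHh hits 8/256; gcd=8; 8÷8/256÷8 = 1/32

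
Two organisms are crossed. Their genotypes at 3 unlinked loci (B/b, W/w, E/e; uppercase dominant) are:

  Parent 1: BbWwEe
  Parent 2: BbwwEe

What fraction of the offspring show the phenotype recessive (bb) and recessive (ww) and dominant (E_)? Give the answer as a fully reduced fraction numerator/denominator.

BbWwEe gametes: BWE×1, BWe×1, BwE×1, Bwe×1, bWE×1, bWe×1, bwE×1, bwe×1
BbwwEe gametes: BwE×2, Bwe×2, bwE×2, bwe×2
BbWwEe×BbwwEe grid (8·8=64): BBWwEE=2 BBWwEe=4 BBWwee=2 BBwwEE=2 BBwwEe=4 BBwwee=2 BbWwEE=4 BbWwEe=8 BbWwee=4 BbwwEE=4 BbwwEe=8 Bbwwee=4 bbWwEE=2 bbWwEe=4 bbWwee=2 bbwwEE=2 bbwwEe=4 bbwwee=2
bb ww E_ hits 6/64; gcd=2; 6÷2/64÷2 = 3/32

P(bb ww E_) = 3/32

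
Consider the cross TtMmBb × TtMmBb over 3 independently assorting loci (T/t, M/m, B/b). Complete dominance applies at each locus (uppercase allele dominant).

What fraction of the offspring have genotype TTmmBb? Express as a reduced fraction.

TtMmBb gametes: TMB×1, TMb×1, TmB×1, Tmb×1, tMB×1, tMb×1, tmB×1, tmb×1
TtMmBb gametes: TMB×1, TMb×1, TmB×1, Tmb×1, tMB×1, tMb×1, tmB×1, tmb×1
TtMmBb×TtMmBb grid (8·8=64): TTMMBB=1 TTMMBb=2 TTMMbb=1 TTMmBB=2 TTMmBb=4 TTMmbb=2 TTmmBB=1 TTmmBb=2 TTmmbb=1 TtMMBB=2 TtMMBb=4 TtMMbb=2 TtMmBB=4 TtMmBb=8 TtMmbb=4 TtmmBB=2 TtmmBb=4 Ttmmbb=2 ttMMBB=1 ttMMBb=2 ttMMbb=1 ttMmBB=2 ttMmBb=4 ttMmbb=2 ttmmBB=1 ttmmBb=2 ttmmbb=1
TTmmBb hits 2/64; gcd=2; 2÷2/64÷2 = 1/32

P(TTmmBb) = 1/32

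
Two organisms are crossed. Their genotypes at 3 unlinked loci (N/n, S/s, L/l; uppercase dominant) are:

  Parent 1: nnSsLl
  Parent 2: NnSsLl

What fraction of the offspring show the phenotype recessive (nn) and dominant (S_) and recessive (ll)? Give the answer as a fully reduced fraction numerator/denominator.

P(nn S_ ll) = 3/32

nnSsLl gametes: nSL×2, nSl×2, nsL×2, nsl×2
NnSsLl gametes: NSL×1, NSl×1, NsL×1, Nsl×1, nSL×1, nSl×1, nsL×1, nsl×1
nnSsLl×NnSsLl grid (8·8=64): NnSSLL=2 NnSSLl=4 NnSSll=2 NnSsLL=4 NnSsLl=8 NnSsll=4 NnssLL=2 NnssLl=4 Nnssll=2 nnSSLL=2 nnSSLl=4 nnSSll=2 nnSsLL=4 nnSsLl=8 nnSsll=4 nnssLL=2 nnssLl=4 nnssll=2
nn S_ ll hits 6/64; gcd=2; 6÷2/64÷2 = 3/32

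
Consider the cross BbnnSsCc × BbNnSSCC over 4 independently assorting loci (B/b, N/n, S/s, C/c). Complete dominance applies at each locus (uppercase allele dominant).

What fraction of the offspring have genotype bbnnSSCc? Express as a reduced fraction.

P(bbnnSSCc) = 1/32

BbnnSsCc gametes: BnSC×2, BnSc×2, BnsC×2, Bnsc×2, bnSC×2, bnSc×2, bnsC×2, bnsc×2
BbNnSSCC gametes: BNSC×4, BnSC×4, bNSC×4, bnSC×4
BbnnSsCc×BbNnSSCC grid (16·16=256): BBNnSSCC=8 BBNnSSCc=8 BBNnSsCC=8 BBNnSsCc=8 BBnnSSCC=8 BBnnSSCc=8 BBnnSsCC=8 BBnnSsCc=8 BbNnSSCC=16 BbNnSSCc=16 BbNnSsCC=16 BbNnSsCc=16 BbnnSSCC=16 BbnnSSCc=16 BbnnSsCC=16 BbnnSsCc=16 bbNnSSCC=8 bbNnSSCc=8 bbNnSsCC=8 bbNnSsCc=8 bbnnSSCC=8 bbnnSSCc=8 bbnnSsCC=8 bbnnSsCc=8
bbnnSSCc hits 8/256; gcd=8; 8÷8/256÷8 = 1/32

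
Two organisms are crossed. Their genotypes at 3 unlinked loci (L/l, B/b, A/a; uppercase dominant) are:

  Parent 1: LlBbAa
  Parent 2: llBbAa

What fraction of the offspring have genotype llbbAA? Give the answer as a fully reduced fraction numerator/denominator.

LlBbAa gametes: LBA×1, LBa×1, LbA×1, Lba×1, lBA×1, lBa×1, lbA×1, lba×1
llBbAa gametes: lBA×2, lBa×2, lbA×2, lba×2
LlBbAa×llBbAa grid (8·8=64): LlBBAA=2 LlBBAa=4 LlBBaa=2 LlBbAA=4 LlBbAa=8 LlBbaa=4 LlbbAA=2 LlbbAa=4 Llbbaa=2 llBBAA=2 llBBAa=4 llBBaa=2 llBbAA=4 llBbAa=8 llBbaa=4 llbbAA=2 llbbAa=4 llbbaa=2
llbbAA hits 2/64; gcd=2; 2÷2/64÷2 = 1/32

P(llbbAA) = 1/32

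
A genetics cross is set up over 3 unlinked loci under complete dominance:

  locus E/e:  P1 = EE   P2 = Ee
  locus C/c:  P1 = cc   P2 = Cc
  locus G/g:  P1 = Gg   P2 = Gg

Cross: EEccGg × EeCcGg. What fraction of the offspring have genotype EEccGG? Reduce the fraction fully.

P(EEccGG) = 1/16

EEccGg gametes: EcG×4, Ecg×4
EeCcGg gametes: ECG×1, ECg×1, EcG×1, Ecg×1, eCG×1, eCg×1, ecG×1, ecg×1
EEccGg×EeCcGg grid (8·8=64): EECcGG=4 EECcGg=8 EECcgg=4 EEccGG=4 EEccGg=8 EEccgg=4 EeCcGG=4 EeCcGg=8 EeCcgg=4 EeccGG=4 EeccGg=8 Eeccgg=4
EEccGG hits 4/64; gcd=4; 4÷4/64÷4 = 1/16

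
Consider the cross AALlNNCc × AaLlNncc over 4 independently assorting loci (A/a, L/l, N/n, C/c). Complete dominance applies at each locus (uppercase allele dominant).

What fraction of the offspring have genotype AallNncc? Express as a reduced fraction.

AALlNNCc gametes: ALNC×4, ALNc×4, AlNC×4, AlNc×4
AaLlNncc gametes: ALNc×2, ALnc×2, AlNc×2, Alnc×2, aLNc×2, aLnc×2, alNc×2, alnc×2
AALlNNCc×AaLlNncc grid (16·16=256): AALLNNCc=8 AALLNNcc=8 AALLNnCc=8 AALLNncc=8 AALlNNCc=16 AALlNNcc=16 AALlNnCc=16 AALlNncc=16 AAllNNCc=8 AAllNNcc=8 AAllNnCc=8 AAllNncc=8 AaLLNNCc=8 AaLLNNcc=8 AaLLNnCc=8 AaLLNncc=8 AaLlNNCc=16 AaLlNNcc=16 AaLlNnCc=16 AaLlNncc=16 AallNNCc=8 AallNNcc=8 AallNnCc=8 AallNncc=8
AallNncc hits 8/256; gcd=8; 8÷8/256÷8 = 1/32

P(AallNncc) = 1/32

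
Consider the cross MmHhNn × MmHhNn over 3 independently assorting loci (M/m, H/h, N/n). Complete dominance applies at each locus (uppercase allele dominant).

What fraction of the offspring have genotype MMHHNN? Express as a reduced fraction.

MmHhNn gametes: MHN×1, MHn×1, MhN×1, Mhn×1, mHN×1, mHn×1, mhN×1, mhn×1
MmHhNn gametes: MHN×1, MHn×1, MhN×1, Mhn×1, mHN×1, mHn×1, mhN×1, mhn×1
MmHhNn×MmHhNn grid (8·8=64): MMHHNN=1 MMHHNn=2 MMHHnn=1 MMHhNN=2 MMHhNn=4 MMHhnn=2 MMhhNN=1 MMhhNn=2 MMhhnn=1 MmHHNN=2 MmHHNn=4 MmHHnn=2 MmHhNN=4 MmHhNn=8 MmHhnn=4 MmhhNN=2 MmhhNn=4 Mmhhnn=2 mmHHNN=1 mmHHNn=2 mmHHnn=1 mmHhNN=2 mmHhNn=4 mmHhnn=2 mmhhNN=1 mmhhNn=2 mmhhnn=1
MMHHNN hits 1/64; gcd=1; 1÷1/64÷1 = 1/64

P(MMHHNN) = 1/64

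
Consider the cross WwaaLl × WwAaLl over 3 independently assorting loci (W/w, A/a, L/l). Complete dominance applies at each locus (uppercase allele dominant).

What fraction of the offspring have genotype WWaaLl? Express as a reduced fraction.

WwaaLl gametes: WaL×2, Wal×2, waL×2, wal×2
WwAaLl gametes: WAL×1, WAl×1, WaL×1, Wal×1, wAL×1, wAl×1, waL×1, wal×1
WwaaLl×WwAaLl grid (8·8=64): WWAaLL=2 WWAaLl=4 WWAall=2 WWaaLL=2 WWaaLl=4 WWaall=2 WwAaLL=4 WwAaLl=8 WwAall=4 WwaaLL=4 WwaaLl=8 Wwaall=4 wwAaLL=2 wwAaLl=4 wwAall=2 wwaaLL=2 wwaaLl=4 wwaall=2
WWaaLl hits 4/64; gcd=4; 4÷4/64÷4 = 1/16

P(WWaaLl) = 1/16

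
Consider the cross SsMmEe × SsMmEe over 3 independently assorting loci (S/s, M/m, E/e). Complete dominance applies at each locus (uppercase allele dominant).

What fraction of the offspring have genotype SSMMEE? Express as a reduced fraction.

P(SSMMEE) = 1/64

SsMmEe gametes: SME×1, SMe×1, SmE×1, Sme×1, sME×1, sMe×1, smE×1, sme×1
SsMmEe gametes: SME×1, SMe×1, SmE×1, Sme×1, sME×1, sMe×1, smE×1, sme×1
SsMmEe×SsMmEe grid (8·8=64): SSMMEE=1 SSMMEe=2 SSMMee=1 SSMmEE=2 SSMmEe=4 SSMmee=2 SSmmEE=1 SSmmEe=2 SSmmee=1 SsMMEE=2 SsMMEe=4 SsMMee=2 SsMmEE=4 SsMmEe=8 SsMmee=4 SsmmEE=2 SsmmEe=4 Ssmmee=2 ssMMEE=1 ssMMEe=2 ssMMee=1 ssMmEE=2 ssMmEe=4 ssMmee=2 ssmmEE=1 ssmmEe=2 ssmmee=1
SSMMEE hits 1/64; gcd=1; 1÷1/64÷1 = 1/64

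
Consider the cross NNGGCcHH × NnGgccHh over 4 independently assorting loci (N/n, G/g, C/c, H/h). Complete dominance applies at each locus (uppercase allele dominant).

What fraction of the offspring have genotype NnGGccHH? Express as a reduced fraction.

P(NnGGccHH) = 1/16

NNGGCcHH gametes: NGCH×8, NGcH×8
NnGgccHh gametes: NGcH×2, NGch×2, NgcH×2, Ngch×2, nGcH×2, nGch×2, ngcH×2, ngch×2
NNGGCcHH×NnGgccHh grid (16·16=256): NNGGCcHH=16 NNGGCcHh=16 NNGGccHH=16 NNGGccHh=16 NNGgCcHH=16 NNGgCcHh=16 NNGgccHH=16 NNGgccHh=16 NnGGCcHH=16 NnGGCcHh=16 NnGGccHH=16 NnGGccHh=16 NnGgCcHH=16 NnGgCcHh=16 NnGgccHH=16 NnGgccHh=16
NnGGccHH hits 16/256; gcd=16; 16÷16/256÷16 = 1/16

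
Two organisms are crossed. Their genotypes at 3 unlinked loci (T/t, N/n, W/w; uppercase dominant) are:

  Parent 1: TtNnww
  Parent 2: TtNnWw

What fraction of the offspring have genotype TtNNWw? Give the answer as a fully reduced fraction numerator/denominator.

P(TtNNWw) = 1/16

TtNnww gametes: TNw×2, Tnw×2, tNw×2, tnw×2
TtNnWw gametes: TNW×1, TNw×1, TnW×1, Tnw×1, tNW×1, tNw×1, tnW×1, tnw×1
TtNnww×TtNnWw grid (8·8=64): TTNNWw=2 TTNNww=2 TTNnWw=4 TTNnww=4 TTnnWw=2 TTnnww=2 TtNNWw=4 TtNNww=4 TtNnWw=8 TtNnww=8 TtnnWw=4 Ttnnww=4 ttNNWw=2 ttNNww=2 ttNnWw=4 ttNnww=4 ttnnWw=2 ttnnww=2
TtNNWw hits 4/64; gcd=4; 4÷4/64÷4 = 1/16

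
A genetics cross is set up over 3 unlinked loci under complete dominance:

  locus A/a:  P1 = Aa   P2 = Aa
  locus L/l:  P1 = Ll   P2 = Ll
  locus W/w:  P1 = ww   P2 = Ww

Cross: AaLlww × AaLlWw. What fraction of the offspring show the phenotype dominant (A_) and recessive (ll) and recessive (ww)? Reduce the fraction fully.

AaLlww gametes: ALw×2, Alw×2, aLw×2, alw×2
AaLlWw gametes: ALW×1, ALw×1, AlW×1, Alw×1, aLW×1, aLw×1, alW×1, alw×1
AaLlww×AaLlWw grid (8·8=64): AALLWw=2 AALLww=2 AALlWw=4 AALlww=4 AAllWw=2 AAllww=2 AaLLWw=4 AaLLww=4 AaLlWw=8 AaLlww=8 AallWw=4 Aallww=4 aaLLWw=2 aaLLww=2 aaLlWw=4 aaLlww=4 aallWw=2 aallww=2
A_ ll ww hits 6/64; gcd=2; 6÷2/64÷2 = 3/32

P(A_ ll ww) = 3/32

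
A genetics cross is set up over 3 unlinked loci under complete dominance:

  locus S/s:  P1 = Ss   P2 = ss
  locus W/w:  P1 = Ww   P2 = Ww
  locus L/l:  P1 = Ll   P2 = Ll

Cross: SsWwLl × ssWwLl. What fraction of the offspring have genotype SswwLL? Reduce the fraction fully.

P(SswwLL) = 1/32

SsWwLl gametes: SWL×1, SWl×1, SwL×1, Swl×1, sWL×1, sWl×1, swL×1, swl×1
ssWwLl gametes: sWL×2, sWl×2, swL×2, swl×2
SsWwLl×ssWwLl grid (8·8=64): SsWWLL=2 SsWWLl=4 SsWWll=2 SsWwLL=4 SsWwLl=8 SsWwll=4 SswwLL=2 SswwLl=4 Sswwll=2 ssWWLL=2 ssWWLl=4 ssWWll=2 ssWwLL=4 ssWwLl=8 ssWwll=4 sswwLL=2 sswwLl=4 sswwll=2
SswwLL hits 2/64; gcd=2; 2÷2/64÷2 = 1/32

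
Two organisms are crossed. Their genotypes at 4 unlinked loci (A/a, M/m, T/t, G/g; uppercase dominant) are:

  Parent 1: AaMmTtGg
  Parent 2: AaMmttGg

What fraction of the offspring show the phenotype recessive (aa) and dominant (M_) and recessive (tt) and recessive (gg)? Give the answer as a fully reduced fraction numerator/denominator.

AaMmTtGg gametes: AMTG×1, AMTg×1, AMtG×1, AMtg×1, AmTG×1, AmTg×1, AmtG×1, Amtg×1, aMTG×1, aMTg×1, aMtG×1, aMtg×1, amTG×1, amTg×1, amtG×1, amtg×1
AaMmttGg gametes: AMtG×2, AMtg×2, AmtG×2, Amtg×2, aMtG×2, aMtg×2, amtG×2, amtg×2
AaMmTtGg×AaMmttGg grid (16·16=256): AAMMTtGG=2 AAMMTtGg=4 AAMMTtgg=2 AAMMttGG=2 AAMMttGg=4 AAMMttgg=2 AAMmTtGG=4 AAMmTtGg=8 AAMmTtgg=4 AAMmttGG=4 AAMmttGg=8 AAMmttgg=4 AAmmTtGG=2 AAmmTtGg=4 AAmmTtgg=2 AAmmttGG=2 AAmmttGg=4 AAmmttgg=2 AaMMTtGG=4 AaMMTtGg=8 AaMMTtgg=4 AaMMttGG=4 AaMMttGg=8 AaMMttgg=4 AaMmTtGG=8 AaMmTtGg=16 AaMmTtgg=8 AaMmttGG=8 AaMmttGg=16 AaMmttgg=8 AammTtGG=4 AammTtGg=8 AammTtgg=4 AammttGG=4 AammttGg=8 Aammttgg=4 aaMMTtGG=2 aaMMTtGg=4 aaMMTtgg=2 aaMMttGG=2 aaMMttGg=4 aaMMttgg=2 aaMmTtGG=4 aaMmTtGg=8 aaMmTtgg=4 aaMmttGG=4 aaMmttGg=8 aaMmttgg=4 aammTtGG=2 aammTtGg=4 aammTtgg=2 aammttGG=2 aammttGg=4 aammttgg=2
aa M_ tt gg hits 6/256; gcd=2; 6÷2/256÷2 = 3/128

P(aa M_ tt gg) = 3/128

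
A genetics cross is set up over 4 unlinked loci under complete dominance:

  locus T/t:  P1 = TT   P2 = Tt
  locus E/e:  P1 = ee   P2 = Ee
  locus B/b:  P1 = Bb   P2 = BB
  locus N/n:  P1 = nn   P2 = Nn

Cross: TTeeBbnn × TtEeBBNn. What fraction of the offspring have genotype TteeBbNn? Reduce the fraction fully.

TTeeBbnn gametes: TeBn×8, Tebn×8
TtEeBBNn gametes: TEBN×2, TEBn×2, TeBN×2, TeBn×2, tEBN×2, tEBn×2, teBN×2, teBn×2
TTeeBbnn×TtEeBBNn grid (16·16=256): TTEeBBNn=16 TTEeBBnn=16 TTEeBbNn=16 TTEeBbnn=16 TTeeBBNn=16 TTeeBBnn=16 TTeeBbNn=16 TTeeBbnn=16 TtEeBBNn=16 TtEeBBnn=16 TtEeBbNn=16 TtEeBbnn=16 TteeBBNn=16 TteeBBnn=16 TteeBbNn=16 TteeBbnn=16
TteeBbNn hits 16/256; gcd=16; 16÷16/256÷16 = 1/16

P(TteeBbNn) = 1/16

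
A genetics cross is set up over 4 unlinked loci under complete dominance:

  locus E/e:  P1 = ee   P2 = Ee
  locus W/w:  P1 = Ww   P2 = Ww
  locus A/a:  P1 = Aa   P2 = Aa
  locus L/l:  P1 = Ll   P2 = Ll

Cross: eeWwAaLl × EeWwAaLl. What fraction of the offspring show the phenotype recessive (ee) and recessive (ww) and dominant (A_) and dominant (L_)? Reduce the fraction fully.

P(ee ww A_ L_) = 9/128

eeWwAaLl gametes: eWAL×2, eWAl×2, eWaL×2, eWal×2, ewAL×2, ewAl×2, ewaL×2, ewal×2
EeWwAaLl gametes: EWAL×1, EWAl×1, EWaL×1, EWal×1, EwAL×1, EwAl×1, EwaL×1, Ewal×1, eWAL×1, eWAl×1, eWaL×1, eWal×1, ewAL×1, ewAl×1, ewaL×1, ewal×1
eeWwAaLl×EeWwAaLl grid (16·16=256): EeWWAALL=2 EeWWAALl=4 EeWWAAll=2 EeWWAaLL=4 EeWWAaLl=8 EeWWAall=4 EeWWaaLL=2 EeWWaaLl=4 EeWWaall=2 EeWwAALL=4 EeWwAALl=8 EeWwAAll=4 EeWwAaLL=8 EeWwAaLl=16 EeWwAall=8 EeWwaaLL=4 EeWwaaLl=8 EeWwaall=4 EewwAALL=2 EewwAALl=4 EewwAAll=2 EewwAaLL=4 EewwAaLl=8 EewwAall=4 EewwaaLL=2 EewwaaLl=4 Eewwaall=2 eeWWAALL=2 eeWWAALl=4 eeWWAAll=2 eeWWAaLL=4 eeWWAaLl=8 eeWWAall=4 eeWWaaLL=2 eeWWaaLl=4 eeWWaall=2 eeWwAALL=4 eeWwAALl=8 eeWwAAll=4 eeWwAaLL=8 eeWwAaLl=16 eeWwAall=8 eeWwaaLL=4 eeWwaaLl=8 eeWwaall=4 eewwAALL=2 eewwAALl=4 eewwAAll=2 eewwAaLL=4 eewwAaLl=8 eewwAall=4 eewwaaLL=2 eewwaaLl=4 eewwaall=2
ee ww A_ L_ hits 18/256; gcd=2; 18÷2/256÷2 = 9/128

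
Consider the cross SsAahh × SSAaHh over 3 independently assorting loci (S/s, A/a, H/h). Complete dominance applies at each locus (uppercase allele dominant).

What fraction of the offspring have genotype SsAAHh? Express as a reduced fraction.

SsAahh gametes: SAh×2, Sah×2, sAh×2, sah×2
SSAaHh gametes: SAH×2, SAh×2, SaH×2, Sah×2
SsAahh×SSAaHh grid (8·8=64): SSAAHh=4 SSAAhh=4 SSAaHh=8 SSAahh=8 SSaaHh=4 SSaahh=4 SsAAHh=4 SsAAhh=4 SsAaHh=8 SsAahh=8 SsaaHh=4 Ssaahh=4
SsAAHh hits 4/64; gcd=4; 4÷4/64÷4 = 1/16

P(SsAAHh) = 1/16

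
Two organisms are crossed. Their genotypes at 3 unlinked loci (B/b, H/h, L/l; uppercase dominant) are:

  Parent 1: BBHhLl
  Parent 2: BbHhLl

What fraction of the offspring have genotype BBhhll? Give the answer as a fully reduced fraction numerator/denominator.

BBHhLl gametes: BHL×2, BHl×2, BhL×2, Bhl×2
BbHhLl gametes: BHL×1, BHl×1, BhL×1, Bhl×1, bHL×1, bHl×1, bhL×1, bhl×1
BBHhLl×BbHhLl grid (8·8=64): BBHHLL=2 BBHHLl=4 BBHHll=2 BBHhLL=4 BBHhLl=8 BBHhll=4 BBhhLL=2 BBhhLl=4 BBhhll=2 BbHHLL=2 BbHHLl=4 BbHHll=2 BbHhLL=4 BbHhLl=8 BbHhll=4 BbhhLL=2 BbhhLl=4 Bbhhll=2
BBhhll hits 2/64; gcd=2; 2÷2/64÷2 = 1/32

P(BBhhll) = 1/32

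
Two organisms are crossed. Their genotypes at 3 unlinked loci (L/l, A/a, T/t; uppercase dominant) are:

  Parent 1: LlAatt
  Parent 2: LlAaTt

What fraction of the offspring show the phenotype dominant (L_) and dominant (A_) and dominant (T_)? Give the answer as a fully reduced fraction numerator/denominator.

P(L_ A_ T_) = 9/32

LlAatt gametes: LAt×2, Lat×2, lAt×2, lat×2
LlAaTt gametes: LAT×1, LAt×1, LaT×1, Lat×1, lAT×1, lAt×1, laT×1, lat×1
LlAatt×LlAaTt grid (8·8=64): LLAATt=2 LLAAtt=2 LLAaTt=4 LLAatt=4 LLaaTt=2 LLaatt=2 LlAATt=4 LlAAtt=4 LlAaTt=8 LlAatt=8 LlaaTt=4 Llaatt=4 llAATt=2 llAAtt=2 llAaTt=4 llAatt=4 llaaTt=2 llaatt=2
L_ A_ T_ hits 18/64; gcd=2; 18÷2/64÷2 = 9/32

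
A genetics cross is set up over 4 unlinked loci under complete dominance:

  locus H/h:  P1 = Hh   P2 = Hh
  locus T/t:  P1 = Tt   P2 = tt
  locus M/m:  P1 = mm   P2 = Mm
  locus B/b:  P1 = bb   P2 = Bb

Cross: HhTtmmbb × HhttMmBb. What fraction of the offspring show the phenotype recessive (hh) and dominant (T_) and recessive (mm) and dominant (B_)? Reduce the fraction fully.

P(hh T_ mm B_) = 1/32

HhTtmmbb gametes: HTmb×4, Htmb×4, hTmb×4, htmb×4
HhttMmBb gametes: HtMB×2, HtMb×2, HtmB×2, Htmb×2, htMB×2, htMb×2, htmB×2, htmb×2
HhTtmmbb×HhttMmBb grid (16·16=256): HHTtMmBb=8 HHTtMmbb=8 HHTtmmBb=8 HHTtmmbb=8 HHttMmBb=8 HHttMmbb=8 HHttmmBb=8 HHttmmbb=8 HhTtMmBb=16 HhTtMmbb=16 HhTtmmBb=16 HhTtmmbb=16 HhttMmBb=16 HhttMmbb=16 HhttmmBb=16 Hhttmmbb=16 hhTtMmBb=8 hhTtMmbb=8 hhTtmmBb=8 hhTtmmbb=8 hhttMmBb=8 hhttMmbb=8 hhttmmBb=8 hhttmmbb=8
hh T_ mm B_ hits 8/256; gcd=8; 8÷8/256÷8 = 1/32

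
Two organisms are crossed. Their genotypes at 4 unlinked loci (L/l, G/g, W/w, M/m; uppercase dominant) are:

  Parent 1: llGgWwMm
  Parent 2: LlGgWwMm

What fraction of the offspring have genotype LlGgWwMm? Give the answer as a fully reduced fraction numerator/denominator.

llGgWwMm gametes: lGWM×2, lGWm×2, lGwM×2, lGwm×2, lgWM×2, lgWm×2, lgwM×2, lgwm×2
LlGgWwMm gametes: LGWM×1, LGWm×1, LGwM×1, LGwm×1, LgWM×1, LgWm×1, LgwM×1, Lgwm×1, lGWM×1, lGWm×1, lGwM×1, lGwm×1, lgWM×1, lgWm×1, lgwM×1, lgwm×1
llGgWwMm×LlGgWwMm grid (16·16=256): LlGGWWMM=2 LlGGWWMm=4 LlGGWWmm=2 LlGGWwMM=4 LlGGWwMm=8 LlGGWwmm=4 LlGGwwMM=2 LlGGwwMm=4 LlGGwwmm=2 LlGgWWMM=4 LlGgWWMm=8 LlGgWWmm=4 LlGgWwMM=8 LlGgWwMm=16 LlGgWwmm=8 LlGgwwMM=4 LlGgwwMm=8 LlGgwwmm=4 LlggWWMM=2 LlggWWMm=4 LlggWWmm=2 LlggWwMM=4 LlggWwMm=8 LlggWwmm=4 LlggwwMM=2 LlggwwMm=4 Llggwwmm=2 llGGWWMM=2 llGGWWMm=4 llGGWWmm=2 llGGWwMM=4 llGGWwMm=8 llGGWwmm=4 llGGwwMM=2 llGGwwMm=4 llGGwwmm=2 llGgWWMM=4 llGgWWMm=8 llGgWWmm=4 llGgWwMM=8 llGgWwMm=16 llGgWwmm=8 llGgwwMM=4 llGgwwMm=8 llGgwwmm=4 llggWWMM=2 llggWWMm=4 llggWWmm=2 llggWwMM=4 llggWwMm=8 llggWwmm=4 llggwwMM=2 llggwwMm=4 llggwwmm=2
LlGgWwMm hits 16/256; gcd=16; 16÷16/256÷16 = 1/16

P(LlGgWwMm) = 1/16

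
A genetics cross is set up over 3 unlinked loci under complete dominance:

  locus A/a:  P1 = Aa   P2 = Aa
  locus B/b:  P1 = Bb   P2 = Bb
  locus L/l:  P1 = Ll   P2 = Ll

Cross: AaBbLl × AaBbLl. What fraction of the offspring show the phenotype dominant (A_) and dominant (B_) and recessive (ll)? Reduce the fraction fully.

P(A_ B_ ll) = 9/64

AaBbLl gametes: ABL×1, ABl×1, AbL×1, Abl×1, aBL×1, aBl×1, abL×1, abl×1
AaBbLl gametes: ABL×1, ABl×1, AbL×1, Abl×1, aBL×1, aBl×1, abL×1, abl×1
AaBbLl×AaBbLl grid (8·8=64): AABBLL=1 AABBLl=2 AABBll=1 AABbLL=2 AABbLl=4 AABbll=2 AAbbLL=1 AAbbLl=2 AAbbll=1 AaBBLL=2 AaBBLl=4 AaBBll=2 AaBbLL=4 AaBbLl=8 AaBbll=4 AabbLL=2 AabbLl=4 Aabbll=2 aaBBLL=1 aaBBLl=2 aaBBll=1 aaBbLL=2 aaBbLl=4 aaBbll=2 aabbLL=1 aabbLl=2 aabbll=1
A_ B_ ll hits 9/64; gcd=1; 9÷1/64÷1 = 9/64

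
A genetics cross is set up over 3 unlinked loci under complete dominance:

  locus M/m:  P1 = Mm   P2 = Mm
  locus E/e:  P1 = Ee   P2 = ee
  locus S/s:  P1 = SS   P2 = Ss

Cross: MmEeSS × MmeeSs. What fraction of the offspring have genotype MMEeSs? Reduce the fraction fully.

P(MMEeSs) = 1/16

MmEeSS gametes: MES×2, MeS×2, mES×2, meS×2
MmeeSs gametes: MeS×2, Mes×2, meS×2, mes×2
MmEeSS×MmeeSs grid (8·8=64): MMEeSS=4 MMEeSs=4 MMeeSS=4 MMeeSs=4 MmEeSS=8 MmEeSs=8 MmeeSS=8 MmeeSs=8 mmEeSS=4 mmEeSs=4 mmeeSS=4 mmeeSs=4
MMEeSs hits 4/64; gcd=4; 4÷4/64÷4 = 1/16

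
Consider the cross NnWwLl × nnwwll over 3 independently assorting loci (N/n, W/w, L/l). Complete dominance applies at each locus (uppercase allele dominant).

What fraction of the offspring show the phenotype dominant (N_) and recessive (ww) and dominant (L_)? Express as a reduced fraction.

P(N_ ww L_) = 1/8

NnWwLl gametes: NWL×1, NWl×1, NwL×1, Nwl×1, nWL×1, nWl×1, nwL×1, nwl×1
nnwwll gametes: nwl×8
NnWwLl×nnwwll grid (8·8=64): NnWwLl=8 NnWwll=8 NnwwLl=8 Nnwwll=8 nnWwLl=8 nnWwll=8 nnwwLl=8 nnwwll=8
N_ ww L_ hits 8/64; gcd=8; 8÷8/64÷8 = 1/8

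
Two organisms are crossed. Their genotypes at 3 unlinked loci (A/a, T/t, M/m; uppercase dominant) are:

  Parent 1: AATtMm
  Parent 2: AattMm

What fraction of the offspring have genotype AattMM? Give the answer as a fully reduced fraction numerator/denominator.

AATtMm gametes: ATM×2, ATm×2, AtM×2, Atm×2
AattMm gametes: AtM×2, Atm×2, atM×2, atm×2
AATtMm×AattMm grid (8·8=64): AATtMM=4 AATtMm=8 AATtmm=4 AAttMM=4 AAttMm=8 AAttmm=4 AaTtMM=4 AaTtMm=8 AaTtmm=4 AattMM=4 AattMm=8 Aattmm=4
AattMM hits 4/64; gcd=4; 4÷4/64÷4 = 1/16

P(AattMM) = 1/16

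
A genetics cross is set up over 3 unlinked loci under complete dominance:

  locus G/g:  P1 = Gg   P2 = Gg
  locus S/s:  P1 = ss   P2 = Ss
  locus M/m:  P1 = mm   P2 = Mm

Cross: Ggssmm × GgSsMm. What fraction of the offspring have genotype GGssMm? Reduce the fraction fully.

Ggssmm gametes: Gsm×4, gsm×4
GgSsMm gametes: GSM×1, GSm×1, GsM×1, Gsm×1, gSM×1, gSm×1, gsM×1, gsm×1
Ggssmm×GgSsMm grid (8·8=64): GGSsMm=4 GGSsmm=4 GGssMm=4 GGssmm=4 GgSsMm=8 GgSsmm=8 GgssMm=8 Ggssmm=8 ggSsMm=4 ggSsmm=4 ggssMm=4 ggssmm=4
GGssMm hits 4/64; gcd=4; 4÷4/64÷4 = 1/16

P(GGssMm) = 1/16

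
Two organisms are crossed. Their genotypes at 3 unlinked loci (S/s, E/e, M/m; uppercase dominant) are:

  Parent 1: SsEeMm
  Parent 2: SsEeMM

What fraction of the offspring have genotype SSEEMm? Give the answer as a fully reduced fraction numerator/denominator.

P(SSEEMm) = 1/32

SsEeMm gametes: SEM×1, SEm×1, SeM×1, Sem×1, sEM×1, sEm×1, seM×1, sem×1
SsEeMM gametes: SEM×2, SeM×2, sEM×2, seM×2
SsEeMm×SsEeMM grid (8·8=64): SSEEMM=2 SSEEMm=2 SSEeMM=4 SSEeMm=4 SSeeMM=2 SSeeMm=2 SsEEMM=4 SsEEMm=4 SsEeMM=8 SsEeMm=8 SseeMM=4 SseeMm=4 ssEEMM=2 ssEEMm=2 ssEeMM=4 ssEeMm=4 sseeMM=2 sseeMm=2
SSEEMm hits 2/64; gcd=2; 2÷2/64÷2 = 1/32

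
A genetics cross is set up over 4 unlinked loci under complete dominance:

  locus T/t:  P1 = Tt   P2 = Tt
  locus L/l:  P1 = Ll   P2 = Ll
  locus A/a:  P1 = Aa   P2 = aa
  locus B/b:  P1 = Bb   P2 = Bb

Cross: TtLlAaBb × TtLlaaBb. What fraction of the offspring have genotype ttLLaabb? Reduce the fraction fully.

P(ttLLaabb) = 1/128

TtLlAaBb gametes: TLAB×1, TLAb×1, TLaB×1, TLab×1, TlAB×1, TlAb×1, TlaB×1, Tlab×1, tLAB×1, tLAb×1, tLaB×1, tLab×1, tlAB×1, tlAb×1, tlaB×1, tlab×1
TtLlaaBb gametes: TLaB×2, TLab×2, TlaB×2, Tlab×2, tLaB×2, tLab×2, tlaB×2, tlab×2
TtLlAaBb×TtLlaaBb grid (16·16=256): TTLLAaBB=2 TTLLAaBb=4 TTLLAabb=2 TTLLaaBB=2 TTLLaaBb=4 TTLLaabb=2 TTLlAaBB=4 TTLlAaBb=8 TTLlAabb=4 TTLlaaBB=4 TTLlaaBb=8 TTLlaabb=4 TTllAaBB=2 TTllAaBb=4 TTllAabb=2 TTllaaBB=2 TTllaaBb=4 TTllaabb=2 TtLLAaBB=4 TtLLAaBb=8 TtLLAabb=4 TtLLaaBB=4 TtLLaaBb=8 TtLLaabb=4 TtLlAaBB=8 TtLlAaBb=16 TtLlAabb=8 TtLlaaBB=8 TtLlaaBb=16 TtLlaabb=8 TtllAaBB=4 TtllAaBb=8 TtllAabb=4 TtllaaBB=4 TtllaaBb=8 Ttllaabb=4 ttLLAaBB=2 ttLLAaBb=4 ttLLAabb=2 ttLLaaBB=2 ttLLaaBb=4 ttLLaabb=2 ttLlAaBB=4 ttLlAaBb=8 ttLlAabb=4 ttLlaaBB=4 ttLlaaBb=8 ttLlaabb=4 ttllAaBB=2 ttllAaBb=4 ttllAabb=2 ttllaaBB=2 ttllaaBb=4 ttllaabb=2
ttLLaabb hits 2/256; gcd=2; 2÷2/256÷2 = 1/128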